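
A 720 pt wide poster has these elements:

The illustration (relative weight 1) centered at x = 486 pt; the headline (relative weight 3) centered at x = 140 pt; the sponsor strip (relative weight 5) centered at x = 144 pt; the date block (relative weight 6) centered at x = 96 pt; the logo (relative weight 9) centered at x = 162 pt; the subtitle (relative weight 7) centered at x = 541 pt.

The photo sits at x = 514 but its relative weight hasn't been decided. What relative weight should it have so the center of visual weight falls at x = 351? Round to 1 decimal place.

Fixed elements: Σw = 1 + 3 + 5 + 6 + 9 + 7 = 31, Σw·x = 1·486 + 3·140 + 5·144 + 6·96 + 9·162 + 7·541 = 7447.
Set Σw·x/Σw = 351: (7447 + 514w) = 351·(31 + w).
So w = (351·31 − 7447)/(514 − 351) = 3434/163 ≈ 21.07.

w ≈ 21.1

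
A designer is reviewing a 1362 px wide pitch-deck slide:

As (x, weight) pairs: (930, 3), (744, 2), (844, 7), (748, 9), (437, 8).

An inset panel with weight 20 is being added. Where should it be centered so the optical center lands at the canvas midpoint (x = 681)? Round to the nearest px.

With the inset panel, Σw becomes 3 + 2 + 7 + 9 + 8 + 20 = 49.
Along x: (20414 + 20·x) / 49 = 681 (existing moment 3·930 + 2·744 + 7·844 + 9·748 + 8·437 = 20414) ⇒ x = (33369 − 20414) / 20 ≈ 647.75.

x ≈ 648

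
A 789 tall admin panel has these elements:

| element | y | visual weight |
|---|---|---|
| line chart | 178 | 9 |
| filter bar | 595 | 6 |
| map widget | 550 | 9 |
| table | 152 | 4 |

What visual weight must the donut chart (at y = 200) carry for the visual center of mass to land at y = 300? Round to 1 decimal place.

Fixed elements: Σw = 9 + 6 + 9 + 4 = 28, Σw·y = 9·178 + 6·595 + 9·550 + 4·152 = 10730.
For the centroid to hit 300: (10730 + w·200) / (28 + w) = 300.
So w = (300·28 − 10730)/(200 − 300) = -2330/-100 ≈ 23.30.

w ≈ 23.3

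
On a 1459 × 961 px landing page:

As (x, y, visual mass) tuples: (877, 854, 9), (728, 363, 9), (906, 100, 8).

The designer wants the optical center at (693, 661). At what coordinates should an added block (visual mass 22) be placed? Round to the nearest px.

After adding the added block, total weight = 9 + 9 + 8 + 22 = 48.
Along x: (21693 + 22·x) / 48 = 693 (existing moment 9·877 + 9·728 + 8·906 = 21693) ⇒ x = (33264 − 21693) / 22 ≈ 525.95.
Along y: (11753 + 22·y) / 48 = 661 (existing moment 9·854 + 9·363 + 8·100 = 11753) ⇒ y = (31728 − 11753) / 22 ≈ 907.95.

(526, 908)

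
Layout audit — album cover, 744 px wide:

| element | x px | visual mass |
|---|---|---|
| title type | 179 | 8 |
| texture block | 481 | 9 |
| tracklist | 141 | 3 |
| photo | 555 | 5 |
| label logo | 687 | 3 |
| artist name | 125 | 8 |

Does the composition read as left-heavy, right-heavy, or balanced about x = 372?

left-heavy

Σw = 8 + 9 + 3 + 5 + 3 + 8 = 36.
x: moment 12020 / weight 36 ≈ 333.89
333.9 vs midline 372 → left-heavy.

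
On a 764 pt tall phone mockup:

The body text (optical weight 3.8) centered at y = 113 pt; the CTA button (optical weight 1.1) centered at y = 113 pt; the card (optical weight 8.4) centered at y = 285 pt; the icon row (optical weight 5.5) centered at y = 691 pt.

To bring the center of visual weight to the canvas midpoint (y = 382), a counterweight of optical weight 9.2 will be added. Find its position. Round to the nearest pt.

y ≈ 429

With the counterweight, Σw becomes 3.8 + 1.1 + 8.4 + 5.5 + 9.2 = 28.0.
y: target moment 28.0×382 = 10696.0; current 3.8·113 + 1.1·113 + 8.4·285 + 5.5·691 = 6748.2; the counterweight supplies 3947.8, so y = 3947.8/9.2 ≈ 429.11.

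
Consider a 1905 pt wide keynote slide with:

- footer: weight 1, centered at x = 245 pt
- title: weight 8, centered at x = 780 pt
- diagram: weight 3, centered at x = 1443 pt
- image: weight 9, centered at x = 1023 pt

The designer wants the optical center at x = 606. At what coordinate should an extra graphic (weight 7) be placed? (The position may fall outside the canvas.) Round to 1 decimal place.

New total weight: (1 + 8 + 3 + 9) + 7 = 28.
x: need Σw·x = 28·606 = 16968. Existing = 1·245 + 8·780 + 3·1443 + 9·1023 = 20021. Remainder -3053 / 7 ≈ -436.14.

x ≈ -436.1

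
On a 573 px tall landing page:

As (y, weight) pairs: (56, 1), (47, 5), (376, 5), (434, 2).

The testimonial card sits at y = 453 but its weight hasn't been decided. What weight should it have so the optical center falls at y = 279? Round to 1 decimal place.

Known weights sum to 1 + 5 + 5 + 2 = 13; their moment is 1·56 + 5·47 + 5·376 + 2·434 = 3039.
For the centroid to hit 279: (3039 + w·453) / (13 + w) = 279.
So w = (279·13 − 3039)/(453 − 279) = 588/174 ≈ 3.38.

w ≈ 3.4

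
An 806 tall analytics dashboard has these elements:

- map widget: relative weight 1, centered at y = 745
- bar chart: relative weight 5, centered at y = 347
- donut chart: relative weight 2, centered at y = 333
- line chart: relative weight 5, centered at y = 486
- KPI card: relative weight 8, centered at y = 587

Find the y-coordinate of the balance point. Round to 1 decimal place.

Σw = 1 + 5 + 2 + 5 + 8 = 21.
Σw·y = 1·745 + 5·347 + 2·333 + 5·486 + 8·587 = 10272, so ȳ = 10272/21 ≈ 489.14.

y ≈ 489.1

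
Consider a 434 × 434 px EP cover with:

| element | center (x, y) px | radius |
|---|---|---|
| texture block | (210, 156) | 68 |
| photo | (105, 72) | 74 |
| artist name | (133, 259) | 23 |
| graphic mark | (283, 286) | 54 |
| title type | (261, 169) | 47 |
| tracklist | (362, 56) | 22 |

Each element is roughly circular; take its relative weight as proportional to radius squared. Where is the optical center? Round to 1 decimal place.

r² weights: texture block 68² = 4624, photo 74² = 5476, artist name 23² = 529, graphic mark 54² = 2916, title type 47² = 2209, tracklist 22² = 484. Total = 16238.
Σw·x = 3193362; x̄ = 3193362/16238 ≈ 196.66.
Σw·y = 2487028; ȳ = 2487028/16238 ≈ 153.16.

(196.7, 153.2)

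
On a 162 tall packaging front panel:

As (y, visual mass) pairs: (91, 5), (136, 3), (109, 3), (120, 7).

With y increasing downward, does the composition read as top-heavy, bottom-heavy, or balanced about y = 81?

Σw = 5 + 3 + 3 + 7 = 18.
y-moment: 5·91 + 3·136 + 3·109 + 7·120 = 2030; centroid 2030/18 ≈ 112.78.
112.8 lies below (larger y than) the midline 81, so the layout is bottom-heavy.

bottom-heavy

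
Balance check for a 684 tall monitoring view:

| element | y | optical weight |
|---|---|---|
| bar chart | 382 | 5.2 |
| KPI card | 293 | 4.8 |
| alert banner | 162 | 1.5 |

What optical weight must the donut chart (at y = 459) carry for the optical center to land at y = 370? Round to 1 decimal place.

w ≈ 7.0

Known weights sum to 5.2 + 4.8 + 1.5 = 11.5; their moment is 5.2·382 + 4.8·293 + 1.5·162 = 3635.8.
Set Σw·y/Σw = 370: (3635.8 + 459w) = 370·(11.5 + w).
Solving: w = (370·11.5 − 3635.8) / (459 − 370) = 619.2 / 89 ≈ 6.96.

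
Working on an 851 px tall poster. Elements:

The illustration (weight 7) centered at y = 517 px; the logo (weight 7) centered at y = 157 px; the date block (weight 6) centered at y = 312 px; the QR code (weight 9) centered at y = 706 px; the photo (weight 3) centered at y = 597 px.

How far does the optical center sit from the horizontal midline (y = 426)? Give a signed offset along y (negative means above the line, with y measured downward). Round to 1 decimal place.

≈ 34.5 px

Σw = 7 + 7 + 6 + 9 + 3 = 32.
y: (7·517 + 7·157 + 6·312 + 9·706 + 3·597) / 32 = 14735 / 32 ≈ 460.47
Difference: 460.47 − 426 ≈ 34.47.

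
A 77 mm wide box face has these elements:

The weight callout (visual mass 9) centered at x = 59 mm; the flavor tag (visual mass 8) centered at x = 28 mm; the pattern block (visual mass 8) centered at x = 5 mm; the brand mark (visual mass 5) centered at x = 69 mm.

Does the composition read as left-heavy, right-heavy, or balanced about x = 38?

balanced

Weights sum to 9 + 8 + 8 + 5 = 30.
x: (9·59 + 8·28 + 8·5 + 5·69) / 30 = 1140 / 30 ≈ 38.00
38.00 = 38 exactly: balanced.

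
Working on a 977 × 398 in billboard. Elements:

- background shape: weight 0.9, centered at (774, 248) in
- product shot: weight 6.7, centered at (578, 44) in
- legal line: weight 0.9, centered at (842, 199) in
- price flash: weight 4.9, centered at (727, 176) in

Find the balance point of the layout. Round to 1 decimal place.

Weights sum to 0.9 + 6.7 + 0.9 + 4.9 = 13.4.
Σw·x = 0.9·774 + 6.7·578 + 0.9·842 + 4.9·727 = 8889.3, so x̄ = 8889.3/13.4 ≈ 663.38.
Σw·y = 0.9·248 + 6.7·44 + 0.9·199 + 4.9·176 = 1559.5, so ȳ = 1559.5/13.4 ≈ 116.38.

(663.4, 116.4)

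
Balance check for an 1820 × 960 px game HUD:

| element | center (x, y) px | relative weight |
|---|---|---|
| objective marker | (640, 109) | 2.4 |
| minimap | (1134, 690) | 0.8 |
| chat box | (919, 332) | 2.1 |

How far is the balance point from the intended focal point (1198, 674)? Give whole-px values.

≈ 539 px

Total weight = 2.4 + 0.8 + 2.1 = 5.3.
Σw·x = 2.4·640 + 0.8·1134 + 2.1·919 = 4373.1, so x̄ = 4373.1/5.3 ≈ 825.11.
Σw·y = 2.4·109 + 0.8·690 + 2.1·332 = 1510.8, so ȳ = 1510.8/5.3 ≈ 285.06.
From (1198, 674): dx = -372.89, dy = -388.94, so the distance is √(dx²+dy²) ≈ 538.81.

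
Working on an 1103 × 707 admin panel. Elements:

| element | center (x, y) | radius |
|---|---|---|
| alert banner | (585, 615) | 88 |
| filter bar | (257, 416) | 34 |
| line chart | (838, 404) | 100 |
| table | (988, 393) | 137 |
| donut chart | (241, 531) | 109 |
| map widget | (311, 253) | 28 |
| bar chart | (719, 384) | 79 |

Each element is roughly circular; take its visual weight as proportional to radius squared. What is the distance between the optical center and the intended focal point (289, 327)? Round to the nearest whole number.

≈ 425

r² weights: alert banner 88² = 7744, filter bar 34² = 1156, line chart 100² = 10000, table 137² = 18769, donut chart 109² = 11881, map widget 28² = 784, bar chart 79² = 6241. Total = 56575.
Σw·x = 39345528; x̄ = 39345528/56575 ≈ 695.46.
Σw·y = 25563380; ȳ = 25563380/56575 ≈ 451.85.
Offset from (289, 327): Δx ≈ 406.46, Δy ≈ 124.85; distance = √(Δx² + Δy²) ≈ 425.20.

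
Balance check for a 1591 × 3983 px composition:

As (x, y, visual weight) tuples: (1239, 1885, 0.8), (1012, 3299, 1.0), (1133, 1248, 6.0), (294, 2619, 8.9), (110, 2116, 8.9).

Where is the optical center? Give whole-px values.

Total weight = 0.8 + 1.0 + 6.0 + 8.9 + 8.9 = 25.6.
x: (0.8·1239 + 1.0·1012 + 6.0·1133 + 8.9·294 + 8.9·110) / 25.6 = 12396.8 / 25.6 ≈ 484.25
y: (0.8·1885 + 1.0·3299 + 6.0·1248 + 8.9·2619 + 8.9·2116) / 25.6 = 54436.5 / 25.6 ≈ 2126.43

(484, 2126)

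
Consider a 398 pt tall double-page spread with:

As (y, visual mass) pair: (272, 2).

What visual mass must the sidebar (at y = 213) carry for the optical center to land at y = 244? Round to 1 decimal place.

Known: weight 2 with moment 2·272 = 544.
Balance at y = 244 requires (544 + w·213) / (2 + w) = 244.
So w = (244·2 − 544)/(213 − 244) = -56/-31 ≈ 1.81.

w ≈ 1.8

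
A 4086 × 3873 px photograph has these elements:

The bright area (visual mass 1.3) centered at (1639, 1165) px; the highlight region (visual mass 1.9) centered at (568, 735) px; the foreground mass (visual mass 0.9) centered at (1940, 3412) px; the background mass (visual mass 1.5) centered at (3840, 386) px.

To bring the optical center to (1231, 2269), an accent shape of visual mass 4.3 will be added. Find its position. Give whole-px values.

(342, 3698)

With the accent shape, Σw becomes 1.3 + 1.9 + 0.9 + 1.5 + 4.3 = 9.9.
x: target moment 9.9×1231 = 12186.9; current 1.3·1639 + 1.9·568 + 0.9·1940 + 1.5·3840 = 10715.9; the accent shape supplies 1471.0, so x = 1471.0/4.3 ≈ 342.09.
y: target moment 9.9×2269 = 22463.1; current 1.3·1165 + 1.9·735 + 0.9·3412 + 1.5·386 = 6560.8; the accent shape supplies 15902.3, so y = 15902.3/4.3 ≈ 3698.21.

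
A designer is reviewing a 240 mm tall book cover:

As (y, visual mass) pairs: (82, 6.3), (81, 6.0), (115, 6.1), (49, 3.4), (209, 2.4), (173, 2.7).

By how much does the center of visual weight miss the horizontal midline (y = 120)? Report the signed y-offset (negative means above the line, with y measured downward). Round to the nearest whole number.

Weights sum to 6.3 + 6.0 + 6.1 + 3.4 + 2.4 + 2.7 = 26.9.
Σw·y = 6.3·82 + 6.0·81 + 6.1·115 + 3.4·49 + 2.4·209 + 2.7·173 = 2839.4, so ȳ = 2839.4/26.9 ≈ 105.55.
Offset from y = 120: 105.55 − 120 ≈ -14.45.

≈ -14 mm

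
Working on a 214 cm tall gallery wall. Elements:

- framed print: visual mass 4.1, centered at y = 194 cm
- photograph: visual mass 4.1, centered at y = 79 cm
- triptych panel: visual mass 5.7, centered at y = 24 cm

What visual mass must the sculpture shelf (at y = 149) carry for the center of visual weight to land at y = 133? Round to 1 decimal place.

w ≈ 37.0

Existing Σw = 13.9 (4.1 + 4.1 + 5.7); existing moment 4.1·194 + 4.1·79 + 5.7·24 = 1256.1.
Set Σw·y/Σw = 133: (1256.1 + 149w) = 133·(13.9 + w).
Rearranging, w·(149 − 133) = 133·13.9 − 1256.1 = 592.6, so w ≈ 592.6/16 = 37.04.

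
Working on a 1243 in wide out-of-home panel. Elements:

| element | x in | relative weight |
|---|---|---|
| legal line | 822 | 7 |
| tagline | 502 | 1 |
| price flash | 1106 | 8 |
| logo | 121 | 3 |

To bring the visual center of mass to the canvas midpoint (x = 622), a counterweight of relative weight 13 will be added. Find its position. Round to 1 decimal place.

x ≈ 341.3

With the counterweight, Σw becomes 7 + 1 + 8 + 3 + 13 = 32.
x: need Σw·x = 32·622 = 19904. Existing = 7·822 + 1·502 + 8·1106 + 3·121 = 15467. Remainder 4437 / 13 ≈ 341.31.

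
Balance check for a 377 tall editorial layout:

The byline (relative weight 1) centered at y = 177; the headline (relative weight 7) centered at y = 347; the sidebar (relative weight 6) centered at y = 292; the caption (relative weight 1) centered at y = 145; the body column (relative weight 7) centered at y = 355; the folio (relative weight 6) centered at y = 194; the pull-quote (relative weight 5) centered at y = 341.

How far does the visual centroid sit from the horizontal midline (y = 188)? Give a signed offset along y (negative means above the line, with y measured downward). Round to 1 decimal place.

≈ 110.7

Σw = 1 + 7 + 6 + 1 + 7 + 6 + 5 = 33.
y: (1·177 + 7·347 + 6·292 + 1·145 + 7·355 + 6·194 + 5·341) / 33 = 9857 / 33 ≈ 298.70
Offset from y = 188: 298.70 − 188 ≈ 110.70.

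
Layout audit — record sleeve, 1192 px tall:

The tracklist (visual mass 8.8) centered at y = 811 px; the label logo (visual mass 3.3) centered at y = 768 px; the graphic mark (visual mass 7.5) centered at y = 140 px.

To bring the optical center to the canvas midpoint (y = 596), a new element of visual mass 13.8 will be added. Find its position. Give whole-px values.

New total weight: (8.8 + 3.3 + 7.5) + 13.8 = 33.4.
y: need Σw·y = 33.4·596 = 19906.4. Existing = 8.8·811 + 3.3·768 + 7.5·140 = 10721.2. Remainder 9185.2 / 13.8 ≈ 665.59.

y ≈ 666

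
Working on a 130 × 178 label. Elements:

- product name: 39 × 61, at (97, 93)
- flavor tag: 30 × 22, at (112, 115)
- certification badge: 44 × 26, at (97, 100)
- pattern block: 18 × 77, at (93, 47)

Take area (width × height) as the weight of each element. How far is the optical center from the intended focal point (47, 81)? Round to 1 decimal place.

≈ 51.0

Areas: product name 39·61 = 2379, flavor tag 30·22 = 660, certification badge 44·26 = 1144, pattern block 18·77 = 1386. Total weight = 5569.
Σw·x = 2379·97 + 660·112 + 1144·97 + 1386·93 = 544549, so x̄ = 544549/5569 ≈ 97.78.
Σw·y = 2379·93 + 660·115 + 1144·100 + 1386·47 = 476689, so ȳ = 476689/5569 ≈ 85.60.
Relative to (47, 81): Δ = (50.78, 4.60); |Δ| = √(50.78² + 4.60²) ≈ 50.99.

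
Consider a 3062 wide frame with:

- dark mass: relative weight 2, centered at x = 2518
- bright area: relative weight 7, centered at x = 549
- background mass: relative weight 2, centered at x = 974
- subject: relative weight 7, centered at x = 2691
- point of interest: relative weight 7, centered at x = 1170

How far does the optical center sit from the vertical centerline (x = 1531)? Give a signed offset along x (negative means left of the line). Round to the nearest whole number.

≈ -17

Weights sum to 2 + 7 + 2 + 7 + 7 = 25.
x-moment: 2·2518 + 7·549 + 2·974 + 7·2691 + 7·1170 = 37854; centroid 37854/25 ≈ 1514.16.
Difference: 1514.16 − 1531 ≈ -16.84.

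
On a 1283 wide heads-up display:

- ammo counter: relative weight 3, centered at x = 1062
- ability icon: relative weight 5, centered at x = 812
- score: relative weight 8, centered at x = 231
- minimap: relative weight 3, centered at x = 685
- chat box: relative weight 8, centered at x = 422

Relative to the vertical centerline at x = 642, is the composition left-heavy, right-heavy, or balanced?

left-heavy

Total weight = 3 + 5 + 8 + 3 + 8 = 27.
x: (3·1062 + 5·812 + 8·231 + 3·685 + 8·422) / 27 = 14525 / 27 ≈ 537.96
538.0 vs midline 642 → left-heavy.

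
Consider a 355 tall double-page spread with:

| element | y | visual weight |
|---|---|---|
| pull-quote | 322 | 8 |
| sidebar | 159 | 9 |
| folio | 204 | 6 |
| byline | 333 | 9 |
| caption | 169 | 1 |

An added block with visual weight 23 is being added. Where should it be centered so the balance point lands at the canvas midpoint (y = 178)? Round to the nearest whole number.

New total weight: (8 + 9 + 6 + 9 + 1) + 23 = 56.
y: target moment 56×178 = 9968; current 8·322 + 9·159 + 6·204 + 9·333 + 1·169 = 8397; the added block supplies 1571, so y = 1571/23 ≈ 68.30.

y ≈ 68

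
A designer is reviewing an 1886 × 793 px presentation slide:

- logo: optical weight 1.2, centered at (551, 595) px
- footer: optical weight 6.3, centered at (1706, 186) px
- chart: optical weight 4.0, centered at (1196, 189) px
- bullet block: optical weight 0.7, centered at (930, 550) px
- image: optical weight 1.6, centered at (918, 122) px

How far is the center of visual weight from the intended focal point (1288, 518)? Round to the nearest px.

≈ 287 px

Σw = 1.2 + 6.3 + 4.0 + 0.7 + 1.6 = 13.8.
Σw·x = 1.2·551 + 6.3·1706 + 4.0·1196 + 0.7·930 + 1.6·918 = 18312.8, so x̄ = 18312.8/13.8 ≈ 1327.01.
Σw·y = 1.2·595 + 6.3·186 + 4.0·189 + 0.7·550 + 1.6·122 = 3222.0, so ȳ = 3222.0/13.8 ≈ 233.48.
From (1288, 518): dx = 39.01, dy = -284.52, so the distance is √(dx²+dy²) ≈ 287.18.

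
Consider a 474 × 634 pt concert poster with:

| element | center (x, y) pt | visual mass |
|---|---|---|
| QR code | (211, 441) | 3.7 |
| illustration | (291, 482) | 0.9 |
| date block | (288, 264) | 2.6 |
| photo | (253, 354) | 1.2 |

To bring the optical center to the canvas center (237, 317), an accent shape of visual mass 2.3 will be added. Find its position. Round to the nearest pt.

With the accent shape, Σw becomes 3.7 + 0.9 + 2.6 + 1.2 + 2.3 = 10.7.
x: target moment 10.7×237 = 2535.9; current 3.7·211 + 0.9·291 + 2.6·288 + 1.2·253 = 2095.0; the accent shape supplies 440.9, so x = 440.9/2.3 ≈ 191.70.
y: target moment 10.7×317 = 3391.9; current 3.7·441 + 0.9·482 + 2.6·264 + 1.2·354 = 3176.7; the accent shape supplies 215.2, so y = 215.2/2.3 ≈ 93.57.

(192, 94)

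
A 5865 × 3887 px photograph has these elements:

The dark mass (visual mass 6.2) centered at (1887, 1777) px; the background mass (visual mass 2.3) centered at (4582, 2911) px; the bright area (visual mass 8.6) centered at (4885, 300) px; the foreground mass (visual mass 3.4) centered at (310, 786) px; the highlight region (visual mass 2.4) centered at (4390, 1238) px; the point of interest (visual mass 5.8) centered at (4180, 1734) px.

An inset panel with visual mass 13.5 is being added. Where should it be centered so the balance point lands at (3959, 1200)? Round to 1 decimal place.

(4962.0, 1084.9)

After adding the inset panel, total weight = 6.2 + 2.3 + 8.6 + 3.4 + 2.4 + 5.8 + 13.5 = 42.2.
x: need Σw·x = 42.2·3959 = 167069.8. Existing = 6.2·1887 + 2.3·4582 + 8.6·4885 + 3.4·310 + 2.4·4390 + 5.8·4180 = 100083.0. Remainder 66986.8 / 13.5 ≈ 4961.99.
y: need Σw·y = 42.2·1200 = 50640.0. Existing = 6.2·1777 + 2.3·2911 + 8.6·300 + 3.4·786 + 2.4·1238 + 5.8·1734 = 35993.5. Remainder 14646.5 / 13.5 ≈ 1084.93.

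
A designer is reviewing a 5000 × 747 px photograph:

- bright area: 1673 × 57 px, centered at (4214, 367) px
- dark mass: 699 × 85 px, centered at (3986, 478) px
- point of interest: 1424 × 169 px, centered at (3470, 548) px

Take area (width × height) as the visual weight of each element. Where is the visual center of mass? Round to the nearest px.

Taking area as weight: bright area 1673·57 = 95361, dark mass 699·85 = 59415, point of interest 1424·169 = 240656. Sum 395432.
x: (95361·4214 + 59415·3986 + 240656·3470) / 395432 = 1473755764 / 395432 ≈ 3726.95
y: (95361·367 + 59415·478 + 240656·548) / 395432 = 195277345 / 395432 ≈ 493.83

(3727, 494)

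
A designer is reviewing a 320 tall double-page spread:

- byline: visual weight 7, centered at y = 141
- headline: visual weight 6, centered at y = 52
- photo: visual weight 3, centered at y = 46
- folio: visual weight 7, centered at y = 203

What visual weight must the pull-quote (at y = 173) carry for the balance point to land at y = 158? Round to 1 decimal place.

Fixed elements: Σw = 7 + 6 + 3 + 7 = 23, Σw·y = 7·141 + 6·52 + 3·46 + 7·203 = 2858.
Balance at y = 158 requires (2858 + w·173) / (23 + w) = 158.
So w = (158·23 − 2858)/(173 − 158) = 776/15 ≈ 51.73.

w ≈ 51.7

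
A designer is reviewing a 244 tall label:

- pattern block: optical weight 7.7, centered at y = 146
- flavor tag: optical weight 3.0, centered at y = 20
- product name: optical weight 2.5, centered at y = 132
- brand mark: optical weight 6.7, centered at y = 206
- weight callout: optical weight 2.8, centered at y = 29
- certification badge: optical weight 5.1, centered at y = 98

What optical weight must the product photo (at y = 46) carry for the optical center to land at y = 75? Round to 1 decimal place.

w ≈ 47.9

Existing Σw = 27.8 (7.7 + 3.0 + 2.5 + 6.7 + 2.8 + 5.1); existing moment 7.7·146 + 3.0·20 + 2.5·132 + 6.7·206 + 2.8·29 + 5.1·98 = 3475.4.
Balance at y = 75 requires (3475.4 + w·46) / (27.8 + w) = 75.
Solving: w = (75·27.8 − 3475.4) / (46 − 75) = -1390.4 / -29 ≈ 47.94.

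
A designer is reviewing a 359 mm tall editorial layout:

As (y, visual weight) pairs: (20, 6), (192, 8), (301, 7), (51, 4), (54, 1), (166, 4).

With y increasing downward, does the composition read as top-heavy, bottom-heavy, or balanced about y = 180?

Σw = 6 + 8 + 7 + 4 + 1 + 4 = 30.
y: (6·20 + 8·192 + 7·301 + 4·51 + 1·54 + 4·166) / 30 = 4685 / 30 ≈ 156.17
156.2 lies above (smaller y than) the midline 180, so the layout is top-heavy.

top-heavy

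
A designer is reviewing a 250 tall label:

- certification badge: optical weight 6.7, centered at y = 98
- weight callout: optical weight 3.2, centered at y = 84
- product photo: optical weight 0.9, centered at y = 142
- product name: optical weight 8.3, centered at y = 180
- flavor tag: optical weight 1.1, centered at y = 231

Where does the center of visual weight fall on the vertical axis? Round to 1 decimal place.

Σw = 6.7 + 3.2 + 0.9 + 8.3 + 1.1 = 20.2.
y-moment: 6.7·98 + 3.2·84 + 0.9·142 + 8.3·180 + 1.1·231 = 2801.3; centroid 2801.3/20.2 ≈ 138.68.

y ≈ 138.7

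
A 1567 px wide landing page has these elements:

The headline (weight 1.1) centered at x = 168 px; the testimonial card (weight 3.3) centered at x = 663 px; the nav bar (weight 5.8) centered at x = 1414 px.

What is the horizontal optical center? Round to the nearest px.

x ≈ 1037

Σw = 1.1 + 3.3 + 5.8 = 10.2.
x: (1.1·168 + 3.3·663 + 5.8·1414) / 10.2 = 10573.9 / 10.2 ≈ 1036.66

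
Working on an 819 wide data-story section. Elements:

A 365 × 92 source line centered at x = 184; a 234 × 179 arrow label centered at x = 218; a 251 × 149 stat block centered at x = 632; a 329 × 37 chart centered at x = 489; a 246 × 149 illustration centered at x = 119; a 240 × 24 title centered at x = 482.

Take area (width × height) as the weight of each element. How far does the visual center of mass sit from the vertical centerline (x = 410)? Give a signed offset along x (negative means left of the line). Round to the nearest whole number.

≈ -99

Areas → weights: source line 365·92 = 33580, arrow label 234·179 = 41886, stat block 251·149 = 37399, chart 329·37 = 12173, illustration 246·149 = 36654, title 240·24 = 5760; Σw = 167452.
x-moment: 33580·184 + 41886·218 + 37399·632 + 12173·489 + 36654·119 + 5760·482 = 52036779; centroid 52036779/167452 ≈ 310.76.
Difference: 310.76 − 410 ≈ -99.24.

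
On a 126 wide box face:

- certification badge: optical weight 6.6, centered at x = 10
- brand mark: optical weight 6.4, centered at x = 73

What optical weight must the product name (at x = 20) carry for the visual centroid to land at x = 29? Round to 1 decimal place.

Known weights sum to 6.6 + 6.4 = 13.0; their moment is 6.6·10 + 6.4·73 = 533.2.
For the centroid to hit 29: (533.2 + w·20) / (13.0 + w) = 29.
Rearranging, w·(20 − 29) = 29·13.0 − 533.2 = -156.2, so w ≈ -156.2/-9 = 17.36.

w ≈ 17.4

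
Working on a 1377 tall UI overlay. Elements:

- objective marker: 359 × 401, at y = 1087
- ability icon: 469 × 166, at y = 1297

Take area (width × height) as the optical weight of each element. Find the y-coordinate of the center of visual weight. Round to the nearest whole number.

Areas: objective marker 359·401 = 143959, ability icon 469·166 = 77854. Total weight = 221813.
Σw·y = 143959·1087 + 77854·1297 = 257460071, so ȳ = 257460071/221813 ≈ 1160.71.

y ≈ 1161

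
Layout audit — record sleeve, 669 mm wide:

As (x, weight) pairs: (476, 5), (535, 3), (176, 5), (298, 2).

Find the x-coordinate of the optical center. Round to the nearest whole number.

x ≈ 364

Σw = 5 + 3 + 5 + 2 = 15.
x: (5·476 + 3·535 + 5·176 + 2·298) / 15 = 5461 / 15 ≈ 364.07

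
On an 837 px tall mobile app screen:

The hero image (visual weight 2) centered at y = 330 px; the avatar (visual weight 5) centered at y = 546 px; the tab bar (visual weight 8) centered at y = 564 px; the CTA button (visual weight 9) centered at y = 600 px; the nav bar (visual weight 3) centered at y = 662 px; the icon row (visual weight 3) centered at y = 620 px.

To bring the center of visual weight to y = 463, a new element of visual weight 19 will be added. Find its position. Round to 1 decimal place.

y ≈ 291.5

New total weight: (2 + 5 + 8 + 9 + 3 + 3) + 19 = 49.
y: target moment 49×463 = 22687; current 2·330 + 5·546 + 8·564 + 9·600 + 3·662 + 3·620 = 17148; the new element supplies 5539, so y = 5539/19 ≈ 291.53.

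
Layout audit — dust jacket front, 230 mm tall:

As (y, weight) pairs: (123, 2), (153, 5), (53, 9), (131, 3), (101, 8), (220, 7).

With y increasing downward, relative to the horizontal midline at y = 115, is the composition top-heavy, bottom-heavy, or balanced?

Σw = 2 + 5 + 9 + 3 + 8 + 7 = 34.
y-moment: 2·123 + 5·153 + 9·53 + 3·131 + 8·101 + 7·220 = 4229; centroid 4229/34 ≈ 124.38.
Since 124.4 is below (larger y than) 115, the composition reads bottom-heavy.

bottom-heavy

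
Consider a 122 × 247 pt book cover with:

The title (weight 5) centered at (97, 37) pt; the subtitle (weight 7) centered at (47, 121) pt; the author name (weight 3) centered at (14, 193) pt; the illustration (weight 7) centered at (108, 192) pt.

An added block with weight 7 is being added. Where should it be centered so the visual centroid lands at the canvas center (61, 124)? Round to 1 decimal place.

(22.4, 91.6)

With the added block, Σw becomes 5 + 7 + 3 + 7 + 7 = 29.
x: target moment 29×61 = 1769; current 5·97 + 7·47 + 3·14 + 7·108 = 1612; the added block supplies 157, so x = 157/7 ≈ 22.43.
y: target moment 29×124 = 3596; current 5·37 + 7·121 + 3·193 + 7·192 = 2955; the added block supplies 641, so y = 641/7 ≈ 91.57.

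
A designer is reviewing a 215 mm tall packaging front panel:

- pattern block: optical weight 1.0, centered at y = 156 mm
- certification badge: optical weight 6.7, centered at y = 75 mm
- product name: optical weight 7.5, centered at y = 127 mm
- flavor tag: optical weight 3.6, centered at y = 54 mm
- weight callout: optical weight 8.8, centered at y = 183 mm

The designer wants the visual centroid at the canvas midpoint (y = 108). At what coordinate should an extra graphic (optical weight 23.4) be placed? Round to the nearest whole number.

y ≈ 89

New total weight: (1.0 + 6.7 + 7.5 + 3.6 + 8.8) + 23.4 = 51.0.
y: need Σw·y = 51.0·108 = 5508.0. Existing = 1.0·156 + 6.7·75 + 7.5·127 + 3.6·54 + 8.8·183 = 3415.8. Remainder 2092.2 / 23.4 ≈ 89.41.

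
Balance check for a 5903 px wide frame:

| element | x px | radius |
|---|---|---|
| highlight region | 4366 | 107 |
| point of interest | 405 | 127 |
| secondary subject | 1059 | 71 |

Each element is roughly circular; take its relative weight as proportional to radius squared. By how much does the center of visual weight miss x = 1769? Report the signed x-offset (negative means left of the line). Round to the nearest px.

≈ 127 px

r² weights: highlight region 107² = 11449, point of interest 127² = 16129, secondary subject 71² = 5041. Total = 32619.
x-moment: 11449·4366 + 16129·405 + 5041·1059 = 61856998; centroid 61856998/32619 ≈ 1896.35.
Against x = 1769, that's 1896.35 − 1769 = 127.35.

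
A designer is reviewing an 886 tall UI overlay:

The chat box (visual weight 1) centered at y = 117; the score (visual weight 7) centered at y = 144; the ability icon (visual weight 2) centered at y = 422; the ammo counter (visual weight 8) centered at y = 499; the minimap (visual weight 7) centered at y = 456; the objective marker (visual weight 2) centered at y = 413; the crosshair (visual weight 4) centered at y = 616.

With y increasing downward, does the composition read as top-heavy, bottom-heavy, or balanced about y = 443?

top-heavy

Weights sum to 1 + 7 + 2 + 8 + 7 + 2 + 4 = 31.
y: moment 12443 / weight 31 ≈ 401.39
401.4 vs midline 443 → top-heavy.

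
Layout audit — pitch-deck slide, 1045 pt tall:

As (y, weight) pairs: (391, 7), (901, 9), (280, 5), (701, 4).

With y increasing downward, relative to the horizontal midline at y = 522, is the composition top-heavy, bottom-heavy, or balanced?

bottom-heavy

Total weight = 7 + 9 + 5 + 4 = 25.
y: (7·391 + 9·901 + 5·280 + 4·701) / 25 = 15050 / 25 ≈ 602.00
602.0 lies below (larger y than) the midline 522, so the layout is bottom-heavy.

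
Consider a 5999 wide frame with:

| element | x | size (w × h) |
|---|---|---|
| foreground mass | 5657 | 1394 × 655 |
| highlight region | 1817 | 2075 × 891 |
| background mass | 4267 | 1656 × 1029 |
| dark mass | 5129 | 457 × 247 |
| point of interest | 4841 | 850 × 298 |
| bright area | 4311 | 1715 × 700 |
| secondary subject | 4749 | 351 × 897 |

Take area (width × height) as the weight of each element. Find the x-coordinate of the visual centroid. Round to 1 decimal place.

x ≈ 3823.8

Taking area as weight: foreground mass 1394·655 = 913070, highlight region 2075·891 = 1848825, background mass 1656·1029 = 1704024, dark mass 457·247 = 112879, point of interest 850·298 = 253300, bright area 1715·700 = 1200500, secondary subject 351·897 = 314847. Sum 6347445.
x: moment 24271368017 / weight 6347445 ≈ 3823.80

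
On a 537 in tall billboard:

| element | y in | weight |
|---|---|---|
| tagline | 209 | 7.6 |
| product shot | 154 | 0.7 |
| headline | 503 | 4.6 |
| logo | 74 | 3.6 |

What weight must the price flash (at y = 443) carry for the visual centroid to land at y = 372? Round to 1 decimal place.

Fixed elements: Σw = 7.6 + 0.7 + 4.6 + 3.6 = 16.5, Σw·y = 7.6·209 + 0.7·154 + 4.6·503 + 3.6·74 = 4276.4.
For the centroid to hit 372: (4276.4 + w·443) / (16.5 + w) = 372.
Rearranging, w·(443 − 372) = 372·16.5 − 4276.4 = 1861.6, so w ≈ 1861.6/71 = 26.22.

w ≈ 26.2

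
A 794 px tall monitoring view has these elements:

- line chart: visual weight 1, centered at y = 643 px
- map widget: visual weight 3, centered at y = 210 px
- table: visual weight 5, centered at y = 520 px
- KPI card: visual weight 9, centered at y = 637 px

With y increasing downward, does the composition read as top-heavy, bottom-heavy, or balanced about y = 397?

Σw = 1 + 3 + 5 + 9 = 18.
y: (1·643 + 3·210 + 5·520 + 9·637) / 18 = 9606 / 18 ≈ 533.67
533.7 lies below (larger y than) the midline 397, so the layout is bottom-heavy.

bottom-heavy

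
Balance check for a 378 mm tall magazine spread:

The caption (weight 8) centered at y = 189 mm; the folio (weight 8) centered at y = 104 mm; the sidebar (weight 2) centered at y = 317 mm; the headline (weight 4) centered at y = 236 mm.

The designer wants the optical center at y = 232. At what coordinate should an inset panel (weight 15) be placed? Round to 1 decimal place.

y ≈ 310.8

With the inset panel, Σw becomes 8 + 8 + 2 + 4 + 15 = 37.
y: target moment 37×232 = 8584; current 8·189 + 8·104 + 2·317 + 4·236 = 3922; the inset panel supplies 4662, so y = 4662/15 ≈ 310.80.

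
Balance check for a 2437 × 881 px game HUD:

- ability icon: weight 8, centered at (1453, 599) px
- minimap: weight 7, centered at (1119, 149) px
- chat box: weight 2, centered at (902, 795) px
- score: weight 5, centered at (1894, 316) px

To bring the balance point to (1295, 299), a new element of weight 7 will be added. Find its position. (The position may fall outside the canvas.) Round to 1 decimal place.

New total weight: (8 + 7 + 2 + 5) + 7 = 29.
x: target moment 29×1295 = 37555; current 8·1453 + 7·1119 + 2·902 + 5·1894 = 30731; the new element supplies 6824, so x = 6824/7 ≈ 974.86.
y: target moment 29×299 = 8671; current 8·599 + 7·149 + 2·795 + 5·316 = 9005; the new element supplies -334, so y = -334/7 ≈ -47.71.

(974.9, -47.7)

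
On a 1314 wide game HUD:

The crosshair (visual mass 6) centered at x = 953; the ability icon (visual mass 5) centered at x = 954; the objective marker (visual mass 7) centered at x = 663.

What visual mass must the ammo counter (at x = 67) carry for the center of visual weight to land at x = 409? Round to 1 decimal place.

w ≈ 22.7

Existing Σw = 18 (6 + 5 + 7); existing moment 6·953 + 5·954 + 7·663 = 15129.
Balance at x = 409 requires (15129 + w·67) / (18 + w) = 409.
Rearranging, w·(67 − 409) = 409·18 − 15129 = -7767, so w ≈ -7767/-342 = 22.71.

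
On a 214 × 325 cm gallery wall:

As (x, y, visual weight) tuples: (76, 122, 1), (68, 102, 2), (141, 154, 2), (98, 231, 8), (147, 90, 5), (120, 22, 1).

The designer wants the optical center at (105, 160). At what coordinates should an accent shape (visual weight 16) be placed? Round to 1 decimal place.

(96.4, 165.4)

After adding the accent shape, total weight = 1 + 2 + 2 + 8 + 5 + 1 + 16 = 35.
x: target moment 35×105 = 3675; current 1·76 + 2·68 + 2·141 + 8·98 + 5·147 + 1·120 = 2133; the accent shape supplies 1542, so x = 1542/16 ≈ 96.38.
y: target moment 35×160 = 5600; current 1·122 + 2·102 + 2·154 + 8·231 + 5·90 + 1·22 = 2954; the accent shape supplies 2646, so y = 2646/16 ≈ 165.38.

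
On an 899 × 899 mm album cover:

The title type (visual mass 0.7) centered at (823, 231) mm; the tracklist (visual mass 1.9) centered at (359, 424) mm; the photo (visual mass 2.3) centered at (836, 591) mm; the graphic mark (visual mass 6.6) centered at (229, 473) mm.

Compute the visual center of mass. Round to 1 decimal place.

(408.0, 473.8)

Weights sum to 0.7 + 1.9 + 2.3 + 6.6 = 11.5.
x: (0.7·823 + 1.9·359 + 2.3·836 + 6.6·229) / 11.5 = 4692.4 / 11.5 ≈ 408.03
y: (0.7·231 + 1.9·424 + 2.3·591 + 6.6·473) / 11.5 = 5448.4 / 11.5 ≈ 473.77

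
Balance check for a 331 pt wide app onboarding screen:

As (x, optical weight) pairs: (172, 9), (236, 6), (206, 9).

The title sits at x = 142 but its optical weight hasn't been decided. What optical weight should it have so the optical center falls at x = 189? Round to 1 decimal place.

w ≈ 6.0

Existing Σw = 24 (9 + 6 + 9); existing moment 9·172 + 6·236 + 9·206 = 4818.
Balance at x = 189 requires (4818 + w·142) / (24 + w) = 189.
Rearranging, w·(142 − 189) = 189·24 − 4818 = -282, so w ≈ -282/-47 = 6.00.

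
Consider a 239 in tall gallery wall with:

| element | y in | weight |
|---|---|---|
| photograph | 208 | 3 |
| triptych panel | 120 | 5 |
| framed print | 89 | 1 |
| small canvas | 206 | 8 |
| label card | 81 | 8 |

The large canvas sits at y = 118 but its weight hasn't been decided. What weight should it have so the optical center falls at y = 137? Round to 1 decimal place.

w ≈ 9.7

Existing Σw = 25 (3 + 5 + 1 + 8 + 8); existing moment 3·208 + 5·120 + 1·89 + 8·206 + 8·81 = 3609.
Set Σw·y/Σw = 137: (3609 + 118w) = 137·(25 + w).
Solving: w = (137·25 − 3609) / (118 − 137) = -184 / -19 ≈ 9.68.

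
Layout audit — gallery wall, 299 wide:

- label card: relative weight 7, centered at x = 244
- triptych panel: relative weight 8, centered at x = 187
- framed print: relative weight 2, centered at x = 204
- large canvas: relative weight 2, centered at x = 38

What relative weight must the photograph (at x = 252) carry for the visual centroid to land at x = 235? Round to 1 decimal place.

Known weights sum to 7 + 8 + 2 + 2 = 19; their moment is 7·244 + 8·187 + 2·204 + 2·38 = 3688.
Set Σw·x/Σw = 235: (3688 + 252w) = 235·(19 + w).
Solving: w = (235·19 − 3688) / (252 − 235) = 777 / 17 ≈ 45.71.

w ≈ 45.7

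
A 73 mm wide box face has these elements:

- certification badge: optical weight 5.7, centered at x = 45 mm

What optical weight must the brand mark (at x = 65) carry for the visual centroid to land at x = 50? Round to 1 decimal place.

Known: weight 5.7 with moment 5.7·45 = 256.5.
Set Σw·x/Σw = 50: (256.5 + 65w) = 50·(5.7 + w).
Solving: w = (50·5.7 − 256.5) / (65 − 50) = 28.5 / 15 ≈ 1.90.

w ≈ 1.9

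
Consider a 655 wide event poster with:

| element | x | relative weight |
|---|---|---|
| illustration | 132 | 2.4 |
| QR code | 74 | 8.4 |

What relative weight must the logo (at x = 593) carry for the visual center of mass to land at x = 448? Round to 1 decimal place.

w ≈ 26.9

Fixed elements: Σw = 2.4 + 8.4 = 10.8, Σw·x = 2.4·132 + 8.4·74 = 938.4.
Set Σw·x/Σw = 448: (938.4 + 593w) = 448·(10.8 + w).
Rearranging, w·(593 − 448) = 448·10.8 − 938.4 = 3900.0, so w ≈ 3900.0/145 = 26.90.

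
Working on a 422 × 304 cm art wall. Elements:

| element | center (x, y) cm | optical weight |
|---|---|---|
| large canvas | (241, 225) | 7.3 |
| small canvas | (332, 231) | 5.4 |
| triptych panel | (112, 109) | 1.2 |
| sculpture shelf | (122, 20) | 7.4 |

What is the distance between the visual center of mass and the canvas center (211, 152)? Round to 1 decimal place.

Total weight = 7.3 + 5.4 + 1.2 + 7.4 = 21.3.
Σw·x = 7.3·241 + 5.4·332 + 1.2·112 + 7.4·122 = 4589.3, so x̄ = 4589.3/21.3 ≈ 215.46.
Σw·y = 7.3·225 + 5.4·231 + 1.2·109 + 7.4·20 = 3168.7, so ȳ = 3168.7/21.3 ≈ 148.77.
From (211, 152): dx = 4.46, dy = -3.23, so the distance is √(dx²+dy²) ≈ 5.51.

≈ 5.5 cm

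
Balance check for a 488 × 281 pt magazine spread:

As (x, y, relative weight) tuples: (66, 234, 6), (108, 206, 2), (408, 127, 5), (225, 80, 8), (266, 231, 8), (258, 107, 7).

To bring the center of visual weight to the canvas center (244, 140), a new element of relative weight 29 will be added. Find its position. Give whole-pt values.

With the new element, Σw becomes 6 + 2 + 5 + 8 + 8 + 7 + 29 = 65.
Along x: (8386 + 29·x) / 65 = 244 (existing moment 6·66 + 2·108 + 5·408 + 8·225 + 8·266 + 7·258 = 8386) ⇒ x = (15860 − 8386) / 29 ≈ 257.72.
Along y: (5688 + 29·y) / 65 = 140 (existing moment 6·234 + 2·206 + 5·127 + 8·80 + 8·231 + 7·107 = 5688) ⇒ y = (9100 − 5688) / 29 ≈ 117.66.

(258, 118)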